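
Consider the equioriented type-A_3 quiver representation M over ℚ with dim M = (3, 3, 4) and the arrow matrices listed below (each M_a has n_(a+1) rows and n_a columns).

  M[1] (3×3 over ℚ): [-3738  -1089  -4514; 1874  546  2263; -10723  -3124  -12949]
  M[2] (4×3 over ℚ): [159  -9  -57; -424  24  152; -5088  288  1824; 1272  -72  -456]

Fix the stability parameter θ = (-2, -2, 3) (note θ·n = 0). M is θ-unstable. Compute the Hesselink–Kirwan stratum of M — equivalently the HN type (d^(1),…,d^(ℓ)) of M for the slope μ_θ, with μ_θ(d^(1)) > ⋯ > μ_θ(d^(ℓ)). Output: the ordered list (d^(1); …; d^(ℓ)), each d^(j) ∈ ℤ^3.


Via rank(M_{q-1}∘⋯∘M_p): M ≅ I[1,2]^2, I[1,3], I[3,3]^3.
μ_θ-semistable layers: μ^(1)=3; μ^(2)=-2

((0, 0, 4); (3, 3, 0))


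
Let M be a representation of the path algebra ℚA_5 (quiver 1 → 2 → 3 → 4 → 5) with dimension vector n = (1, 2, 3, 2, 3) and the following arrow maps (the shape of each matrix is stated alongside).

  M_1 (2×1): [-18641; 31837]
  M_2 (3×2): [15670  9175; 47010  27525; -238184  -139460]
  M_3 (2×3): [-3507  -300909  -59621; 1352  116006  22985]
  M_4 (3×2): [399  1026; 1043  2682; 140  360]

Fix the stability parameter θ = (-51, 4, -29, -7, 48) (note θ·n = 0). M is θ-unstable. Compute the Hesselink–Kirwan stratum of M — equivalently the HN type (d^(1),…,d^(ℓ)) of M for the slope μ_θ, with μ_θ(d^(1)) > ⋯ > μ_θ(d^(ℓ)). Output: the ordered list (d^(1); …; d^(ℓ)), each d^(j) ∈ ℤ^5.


Via rank(M_{q-1}∘⋯∘M_p): M ≅ I[1,5], I[2,2], I[3,3], I[3,4], I[5,5]^2.
μ_θ-semistable layers: μ^(1)=48; μ^(2)=4; μ^(3)=-7; μ^(4)=-25/2; μ^(5)=-29; μ^(6)=-51

((0, 0, 0, 0, 3); (0, 1, 0, 0, 0); (0, 0, 0, 2, 0); (0, 1, 1, 0, 0); (0, 0, 2, 0, 0); (1, 0, 0, 0, 0))


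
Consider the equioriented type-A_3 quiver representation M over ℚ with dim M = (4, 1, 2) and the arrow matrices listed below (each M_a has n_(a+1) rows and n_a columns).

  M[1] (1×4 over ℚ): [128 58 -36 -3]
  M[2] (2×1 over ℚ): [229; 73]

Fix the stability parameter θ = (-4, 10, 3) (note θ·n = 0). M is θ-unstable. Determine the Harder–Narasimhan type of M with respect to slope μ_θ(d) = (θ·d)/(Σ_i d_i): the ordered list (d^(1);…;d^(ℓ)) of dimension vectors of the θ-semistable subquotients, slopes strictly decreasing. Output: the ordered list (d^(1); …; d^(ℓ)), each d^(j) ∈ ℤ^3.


Via rank(M_{q-1}∘⋯∘M_p): M ≅ I[1,1]^3, I[1,3], I[3,3].
μ_θ-semistable layers: μ^(1)=13/2; μ^(2)=3; μ^(3)=-4

((0, 1, 1); (0, 0, 1); (4, 0, 0))


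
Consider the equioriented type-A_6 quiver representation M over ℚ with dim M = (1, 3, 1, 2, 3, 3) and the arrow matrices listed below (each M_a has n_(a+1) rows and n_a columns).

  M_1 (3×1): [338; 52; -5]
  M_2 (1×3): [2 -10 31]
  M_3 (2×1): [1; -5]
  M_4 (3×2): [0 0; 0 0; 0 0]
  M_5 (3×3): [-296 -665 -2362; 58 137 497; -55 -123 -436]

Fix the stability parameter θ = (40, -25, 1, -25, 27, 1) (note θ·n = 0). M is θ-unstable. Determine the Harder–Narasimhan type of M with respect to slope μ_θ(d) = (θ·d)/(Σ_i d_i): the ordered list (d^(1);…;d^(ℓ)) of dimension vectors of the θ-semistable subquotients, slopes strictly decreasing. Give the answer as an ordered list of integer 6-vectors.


Interval decomposition of M: I[1,4], I[2,2]^2, I[4,4], I[5,6]^3.
HN type (ℓ=3): μ^(1)=14; μ^(2)=-9/4; μ^(3)=-25

((0, 0, 0, 0, 3, 3); (1, 1, 1, 1, 0, 0); (0, 2, 0, 1, 0, 0))


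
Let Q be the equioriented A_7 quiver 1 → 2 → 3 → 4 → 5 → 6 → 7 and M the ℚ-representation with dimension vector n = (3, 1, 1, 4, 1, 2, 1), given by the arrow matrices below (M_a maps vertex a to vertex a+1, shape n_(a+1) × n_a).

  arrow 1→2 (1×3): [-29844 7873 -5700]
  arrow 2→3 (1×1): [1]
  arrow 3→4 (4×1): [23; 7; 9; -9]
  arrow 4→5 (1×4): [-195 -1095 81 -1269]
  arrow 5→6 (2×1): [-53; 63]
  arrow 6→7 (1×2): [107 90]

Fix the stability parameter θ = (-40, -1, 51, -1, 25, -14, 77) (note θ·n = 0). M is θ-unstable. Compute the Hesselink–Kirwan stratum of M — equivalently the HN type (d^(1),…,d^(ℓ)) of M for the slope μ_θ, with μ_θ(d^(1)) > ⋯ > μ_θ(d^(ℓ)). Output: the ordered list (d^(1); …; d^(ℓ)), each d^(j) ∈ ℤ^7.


Via rank(M_{q-1}∘⋯∘M_p): M ≅ I[1,1]^2, I[1,4], I[4,4]^2, I[4,7], I[6,6].
μ_θ-semistable layers: μ^(1)=77; μ^(2)=25; μ^(3)=11/2; μ^(4)=-1; μ^(5)=-14; μ^(6)=-40

((0, 0, 0, 0, 0, 0, 1); (0, 0, 1, 1, 0, 0, 0); (0, 0, 0, 0, 1, 1, 0); (0, 1, 0, 3, 0, 0, 0); (0, 0, 0, 0, 0, 1, 0); (3, 0, 0, 0, 0, 0, 0))


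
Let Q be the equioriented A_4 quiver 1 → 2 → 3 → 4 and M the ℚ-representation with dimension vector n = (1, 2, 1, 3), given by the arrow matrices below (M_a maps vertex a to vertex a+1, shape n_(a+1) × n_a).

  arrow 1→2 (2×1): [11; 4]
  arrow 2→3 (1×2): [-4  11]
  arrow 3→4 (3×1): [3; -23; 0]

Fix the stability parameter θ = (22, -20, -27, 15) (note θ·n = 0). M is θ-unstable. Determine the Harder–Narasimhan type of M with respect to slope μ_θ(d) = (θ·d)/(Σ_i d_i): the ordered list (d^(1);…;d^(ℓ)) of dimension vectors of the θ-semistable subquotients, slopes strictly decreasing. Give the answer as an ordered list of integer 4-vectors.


Via rank(M_{q-1}∘⋯∘M_p): M ≅ I[1,2], I[2,4], I[4,4]^2.
μ_θ-semistable layers: μ^(1)=15; μ^(2)=1; μ^(3)=-47/2

((0, 0, 0, 3); (1, 1, 0, 0); (0, 1, 1, 0))


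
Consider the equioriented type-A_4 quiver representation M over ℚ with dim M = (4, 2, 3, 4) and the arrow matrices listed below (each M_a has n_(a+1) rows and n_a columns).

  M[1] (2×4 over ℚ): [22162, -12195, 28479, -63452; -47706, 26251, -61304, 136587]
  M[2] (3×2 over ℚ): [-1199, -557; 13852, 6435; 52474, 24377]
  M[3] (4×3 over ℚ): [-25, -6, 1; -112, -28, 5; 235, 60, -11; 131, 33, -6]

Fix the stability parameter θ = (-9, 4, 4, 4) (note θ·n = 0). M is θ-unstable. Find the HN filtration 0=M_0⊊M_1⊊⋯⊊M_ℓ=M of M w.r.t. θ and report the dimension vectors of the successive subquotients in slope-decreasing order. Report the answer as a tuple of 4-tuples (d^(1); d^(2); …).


Barcode: M ≅ I[1,1]^2, I[1,4]^2, I[3,4], I[4,4]. HN layers by μ_θ (2 steps, strictly decreasing):
  μ^(1)=4; μ^(2)=-9

((0, 2, 3, 4); (4, 0, 0, 0))


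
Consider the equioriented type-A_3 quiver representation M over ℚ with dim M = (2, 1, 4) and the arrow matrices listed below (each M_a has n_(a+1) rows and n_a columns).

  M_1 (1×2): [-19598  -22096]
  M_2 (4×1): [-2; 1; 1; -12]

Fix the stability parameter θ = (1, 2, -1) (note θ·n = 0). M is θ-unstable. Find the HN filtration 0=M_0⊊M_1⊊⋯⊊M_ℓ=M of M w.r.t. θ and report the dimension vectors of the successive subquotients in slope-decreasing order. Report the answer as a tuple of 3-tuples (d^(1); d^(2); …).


Interval decomposition of M: I[1,1], I[1,3], I[3,3]^3.
HN type (ℓ=3): μ^(1)=1; μ^(2)=2/3; μ^(3)=-1

((1, 0, 0); (1, 1, 1); (0, 0, 3))


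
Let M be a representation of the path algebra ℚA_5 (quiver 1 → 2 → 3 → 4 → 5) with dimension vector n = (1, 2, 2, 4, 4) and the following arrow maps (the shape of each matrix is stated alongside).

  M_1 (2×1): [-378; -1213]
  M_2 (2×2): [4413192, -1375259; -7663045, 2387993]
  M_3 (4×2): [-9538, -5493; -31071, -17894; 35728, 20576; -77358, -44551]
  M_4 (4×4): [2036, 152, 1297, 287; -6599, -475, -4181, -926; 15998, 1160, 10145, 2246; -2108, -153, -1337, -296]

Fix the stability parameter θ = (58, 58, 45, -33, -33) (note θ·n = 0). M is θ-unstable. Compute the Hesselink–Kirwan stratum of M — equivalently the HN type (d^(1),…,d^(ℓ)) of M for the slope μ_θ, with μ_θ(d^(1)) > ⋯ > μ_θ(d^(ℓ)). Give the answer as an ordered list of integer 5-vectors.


Barcode: M ≅ I[1,5], I[2,5], I[4,5]^2. HN layers by μ_θ (3 steps, strictly decreasing):
  μ^(1)=19; μ^(2)=37/4; μ^(3)=-33

((1, 1, 1, 1, 1); (0, 1, 1, 1, 1); (0, 0, 0, 2, 2))


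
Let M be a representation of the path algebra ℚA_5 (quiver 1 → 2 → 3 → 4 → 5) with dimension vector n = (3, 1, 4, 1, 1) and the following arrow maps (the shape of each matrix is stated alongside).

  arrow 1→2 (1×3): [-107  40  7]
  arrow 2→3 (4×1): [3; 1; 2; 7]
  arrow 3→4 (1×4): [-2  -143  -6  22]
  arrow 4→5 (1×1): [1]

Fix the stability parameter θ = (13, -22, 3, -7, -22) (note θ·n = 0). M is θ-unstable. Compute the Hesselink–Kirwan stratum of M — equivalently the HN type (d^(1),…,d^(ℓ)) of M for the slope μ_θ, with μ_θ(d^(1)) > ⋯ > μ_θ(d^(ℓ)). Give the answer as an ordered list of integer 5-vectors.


Via rank(M_{q-1}∘⋯∘M_p): M ≅ I[1,1]^2, I[1,5], I[3,3]^3.
μ_θ-semistable layers: μ^(1)=13; μ^(2)=3; μ^(3)=-7

((2, 0, 0, 0, 0); (0, 0, 3, 0, 0); (1, 1, 1, 1, 1))


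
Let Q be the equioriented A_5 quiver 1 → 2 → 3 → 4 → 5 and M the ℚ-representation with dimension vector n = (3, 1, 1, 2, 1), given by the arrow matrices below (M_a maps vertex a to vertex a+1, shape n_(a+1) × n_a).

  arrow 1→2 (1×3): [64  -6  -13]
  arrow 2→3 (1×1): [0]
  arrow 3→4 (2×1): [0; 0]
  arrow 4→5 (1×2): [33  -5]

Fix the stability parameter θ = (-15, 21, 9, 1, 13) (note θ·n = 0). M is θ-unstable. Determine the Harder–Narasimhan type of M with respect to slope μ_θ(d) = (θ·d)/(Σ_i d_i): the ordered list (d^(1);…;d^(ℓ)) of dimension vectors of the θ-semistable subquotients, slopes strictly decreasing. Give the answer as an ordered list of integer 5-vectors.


Interval decomposition of M: I[1,1]^2, I[1,2], I[3,3], I[4,4], I[4,5].
HN type (ℓ=5): μ^(1)=21; μ^(2)=13; μ^(3)=9; μ^(4)=1; μ^(5)=-15

((0, 1, 0, 0, 0); (0, 0, 0, 0, 1); (0, 0, 1, 0, 0); (0, 0, 0, 2, 0); (3, 0, 0, 0, 0))


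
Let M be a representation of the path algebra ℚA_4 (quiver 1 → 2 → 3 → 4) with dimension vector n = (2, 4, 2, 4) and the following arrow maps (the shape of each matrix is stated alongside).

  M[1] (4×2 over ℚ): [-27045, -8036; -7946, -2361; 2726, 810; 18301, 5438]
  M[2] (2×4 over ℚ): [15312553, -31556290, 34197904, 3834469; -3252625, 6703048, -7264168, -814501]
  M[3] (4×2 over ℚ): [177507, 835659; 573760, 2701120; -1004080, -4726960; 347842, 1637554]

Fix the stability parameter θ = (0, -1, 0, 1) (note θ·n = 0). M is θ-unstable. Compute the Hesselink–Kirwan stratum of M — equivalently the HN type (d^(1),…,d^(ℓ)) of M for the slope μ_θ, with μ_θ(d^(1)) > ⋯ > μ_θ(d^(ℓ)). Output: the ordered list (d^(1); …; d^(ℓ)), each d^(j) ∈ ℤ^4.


Barcode: M ≅ I[1,2], I[1,4], I[2,2], I[2,3], I[4,4]^3. HN layers by μ_θ (4 steps, strictly decreasing):
  μ^(1)=1; μ^(2)=0; μ^(3)=-1/2; μ^(4)=-1

((0, 0, 0, 4); (0, 0, 2, 0); (2, 2, 0, 0); (0, 2, 0, 0))


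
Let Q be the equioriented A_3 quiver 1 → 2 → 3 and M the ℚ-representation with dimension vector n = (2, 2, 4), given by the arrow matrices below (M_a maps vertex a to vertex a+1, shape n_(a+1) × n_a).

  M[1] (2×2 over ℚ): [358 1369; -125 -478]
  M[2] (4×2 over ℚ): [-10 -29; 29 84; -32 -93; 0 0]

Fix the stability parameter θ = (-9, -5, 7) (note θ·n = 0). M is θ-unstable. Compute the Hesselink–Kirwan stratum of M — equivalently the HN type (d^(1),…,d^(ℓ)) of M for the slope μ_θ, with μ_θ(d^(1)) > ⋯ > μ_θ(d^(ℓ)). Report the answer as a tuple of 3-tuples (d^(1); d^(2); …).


Via rank(M_{q-1}∘⋯∘M_p): M ≅ I[1,3]^2, I[3,3]^2.
μ_θ-semistable layers: μ^(1)=7; μ^(2)=-5; μ^(3)=-9

((0, 0, 4); (0, 2, 0); (2, 0, 0))


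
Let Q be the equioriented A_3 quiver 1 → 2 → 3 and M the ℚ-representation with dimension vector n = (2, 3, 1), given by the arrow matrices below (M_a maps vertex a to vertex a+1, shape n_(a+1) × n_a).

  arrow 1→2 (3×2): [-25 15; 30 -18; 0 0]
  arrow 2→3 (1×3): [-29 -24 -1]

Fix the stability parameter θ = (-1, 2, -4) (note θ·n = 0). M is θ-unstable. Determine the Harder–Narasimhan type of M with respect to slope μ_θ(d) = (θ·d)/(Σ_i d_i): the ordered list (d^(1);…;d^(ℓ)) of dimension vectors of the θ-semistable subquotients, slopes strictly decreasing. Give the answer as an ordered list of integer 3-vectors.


Via rank(M_{q-1}∘⋯∘M_p): M ≅ I[1,1], I[1,3], I[2,2]^2.
μ_θ-semistable layers: μ^(1)=2; μ^(2)=-1

((0, 2, 0); (2, 1, 1))


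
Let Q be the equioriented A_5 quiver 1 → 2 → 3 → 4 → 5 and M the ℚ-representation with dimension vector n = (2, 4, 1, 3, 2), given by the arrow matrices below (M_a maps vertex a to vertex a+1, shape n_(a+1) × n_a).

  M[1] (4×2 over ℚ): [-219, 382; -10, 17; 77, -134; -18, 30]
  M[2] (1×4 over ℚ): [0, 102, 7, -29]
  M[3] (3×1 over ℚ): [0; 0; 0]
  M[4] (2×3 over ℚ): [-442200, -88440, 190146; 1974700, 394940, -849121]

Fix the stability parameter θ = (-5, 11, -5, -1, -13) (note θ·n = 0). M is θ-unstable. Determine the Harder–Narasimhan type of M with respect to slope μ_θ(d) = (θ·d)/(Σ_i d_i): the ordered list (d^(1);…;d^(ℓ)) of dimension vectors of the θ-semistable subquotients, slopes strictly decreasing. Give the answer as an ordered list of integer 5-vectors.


Barcode: M ≅ I[1,2], I[1,3], I[2,2]^2, I[4,4]^2, I[4,5], I[5,5]. HN layers by μ_θ (6 steps, strictly decreasing):
  μ^(1)=11; μ^(2)=3; μ^(3)=-1; μ^(4)=-5; μ^(5)=-7; μ^(6)=-13

((0, 3, 0, 0, 0); (0, 1, 1, 0, 0); (0, 0, 0, 2, 0); (2, 0, 0, 0, 0); (0, 0, 0, 1, 1); (0, 0, 0, 0, 1))


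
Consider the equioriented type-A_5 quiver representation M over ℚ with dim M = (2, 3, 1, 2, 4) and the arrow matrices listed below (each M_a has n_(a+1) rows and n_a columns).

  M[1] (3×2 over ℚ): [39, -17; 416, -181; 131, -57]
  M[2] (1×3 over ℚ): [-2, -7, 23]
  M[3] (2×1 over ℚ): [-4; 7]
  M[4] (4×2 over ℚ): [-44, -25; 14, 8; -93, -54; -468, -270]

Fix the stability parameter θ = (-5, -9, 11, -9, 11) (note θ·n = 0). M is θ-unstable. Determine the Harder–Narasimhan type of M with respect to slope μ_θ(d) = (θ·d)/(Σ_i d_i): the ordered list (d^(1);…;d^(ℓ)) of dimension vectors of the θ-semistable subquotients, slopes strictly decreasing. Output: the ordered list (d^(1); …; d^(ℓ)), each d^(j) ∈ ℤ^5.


Interval decomposition of M: I[1,2], I[1,5], I[2,2], I[4,5], I[5,5]^2.
HN type (ℓ=4): μ^(1)=11; μ^(2)=1; μ^(3)=-7; μ^(4)=-9

((0, 0, 0, 0, 4); (0, 0, 1, 1, 0); (2, 2, 0, 0, 0); (0, 1, 0, 1, 0))


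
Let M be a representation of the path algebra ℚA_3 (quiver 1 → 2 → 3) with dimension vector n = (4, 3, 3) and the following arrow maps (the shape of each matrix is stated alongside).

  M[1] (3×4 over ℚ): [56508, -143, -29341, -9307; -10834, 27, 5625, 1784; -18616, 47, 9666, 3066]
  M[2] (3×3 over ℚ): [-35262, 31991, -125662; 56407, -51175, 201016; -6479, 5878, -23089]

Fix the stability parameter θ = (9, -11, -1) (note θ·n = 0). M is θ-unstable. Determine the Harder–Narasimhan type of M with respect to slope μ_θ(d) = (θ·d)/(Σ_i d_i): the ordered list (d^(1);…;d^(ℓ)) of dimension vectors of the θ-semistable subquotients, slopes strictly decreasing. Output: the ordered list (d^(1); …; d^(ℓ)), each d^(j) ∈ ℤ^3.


Barcode: M ≅ I[1,1], I[1,3]^3. HN layers by μ_θ (2 steps, strictly decreasing):
  μ^(1)=9; μ^(2)=-1

((1, 0, 0); (3, 3, 3))


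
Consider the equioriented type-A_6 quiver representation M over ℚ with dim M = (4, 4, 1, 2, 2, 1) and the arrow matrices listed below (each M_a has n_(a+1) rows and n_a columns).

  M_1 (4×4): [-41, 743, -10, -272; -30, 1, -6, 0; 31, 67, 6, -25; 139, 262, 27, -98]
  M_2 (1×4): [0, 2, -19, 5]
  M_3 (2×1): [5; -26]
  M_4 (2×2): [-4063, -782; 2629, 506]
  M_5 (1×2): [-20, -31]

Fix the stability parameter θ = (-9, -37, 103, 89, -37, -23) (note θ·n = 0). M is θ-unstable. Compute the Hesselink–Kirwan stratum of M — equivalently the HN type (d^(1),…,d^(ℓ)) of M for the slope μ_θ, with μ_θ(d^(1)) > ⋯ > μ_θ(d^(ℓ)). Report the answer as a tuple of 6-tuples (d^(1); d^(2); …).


Via rank(M_{q-1}∘⋯∘M_p): M ≅ I[1,2]^3, I[1,6], I[4,4], I[5,5].
μ_θ-semistable layers: μ^(1)=89; μ^(2)=33; μ^(3)=-23; μ^(4)=-37

((0, 0, 0, 1, 0, 0); (0, 0, 1, 1, 1, 1); (4, 4, 0, 0, 0, 0); (0, 0, 0, 0, 1, 0))


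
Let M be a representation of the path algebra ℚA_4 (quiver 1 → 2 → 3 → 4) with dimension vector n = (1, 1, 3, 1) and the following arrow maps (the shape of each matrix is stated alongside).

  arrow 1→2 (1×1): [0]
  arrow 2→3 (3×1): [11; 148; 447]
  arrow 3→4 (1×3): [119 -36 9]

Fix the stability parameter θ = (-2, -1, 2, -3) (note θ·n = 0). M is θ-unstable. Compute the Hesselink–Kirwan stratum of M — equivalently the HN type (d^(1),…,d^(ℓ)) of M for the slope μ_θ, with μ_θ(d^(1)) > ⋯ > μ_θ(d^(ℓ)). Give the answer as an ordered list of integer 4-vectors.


Via rank(M_{q-1}∘⋯∘M_p): M ≅ I[1,1], I[2,4], I[3,3]^2.
μ_θ-semistable layers: μ^(1)=2; μ^(2)=-1/2; μ^(3)=-1; μ^(4)=-2

((0, 0, 2, 0); (0, 0, 1, 1); (0, 1, 0, 0); (1, 0, 0, 0))


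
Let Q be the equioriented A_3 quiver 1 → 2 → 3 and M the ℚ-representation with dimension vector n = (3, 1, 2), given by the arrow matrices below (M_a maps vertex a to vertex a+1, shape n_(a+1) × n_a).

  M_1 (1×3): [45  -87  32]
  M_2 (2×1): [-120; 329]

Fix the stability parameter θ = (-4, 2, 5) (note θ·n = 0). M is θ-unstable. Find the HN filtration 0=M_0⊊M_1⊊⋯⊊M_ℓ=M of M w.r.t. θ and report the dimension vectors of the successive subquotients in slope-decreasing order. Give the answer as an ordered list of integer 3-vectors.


Via rank(M_{q-1}∘⋯∘M_p): M ≅ I[1,1]^2, I[1,3], I[3,3].
μ_θ-semistable layers: μ^(1)=5; μ^(2)=2; μ^(3)=-4

((0, 0, 2); (0, 1, 0); (3, 0, 0))


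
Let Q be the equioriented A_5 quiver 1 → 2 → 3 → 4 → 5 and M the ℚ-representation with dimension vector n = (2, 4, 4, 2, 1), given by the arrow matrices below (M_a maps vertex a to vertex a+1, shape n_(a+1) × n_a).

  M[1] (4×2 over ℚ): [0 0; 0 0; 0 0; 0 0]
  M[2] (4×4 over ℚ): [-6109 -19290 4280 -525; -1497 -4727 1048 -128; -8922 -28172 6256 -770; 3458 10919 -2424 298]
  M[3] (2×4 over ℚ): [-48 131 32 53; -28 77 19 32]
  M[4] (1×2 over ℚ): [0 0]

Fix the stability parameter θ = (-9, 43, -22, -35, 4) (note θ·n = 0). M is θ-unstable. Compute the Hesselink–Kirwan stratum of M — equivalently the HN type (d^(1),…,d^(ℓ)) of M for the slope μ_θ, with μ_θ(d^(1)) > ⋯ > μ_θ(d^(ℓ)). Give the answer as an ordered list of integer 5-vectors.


Interval decomposition of M: I[1,1]^2, I[2,2], I[2,3], I[2,4]^2, I[3,3], I[5,5].
HN type (ℓ=6): μ^(1)=43; μ^(2)=21/2; μ^(3)=4; μ^(4)=-14/3; μ^(5)=-9; μ^(6)=-22

((0, 1, 0, 0, 0); (0, 1, 1, 0, 0); (0, 0, 0, 0, 1); (0, 2, 2, 2, 0); (2, 0, 0, 0, 0); (0, 0, 1, 0, 0))


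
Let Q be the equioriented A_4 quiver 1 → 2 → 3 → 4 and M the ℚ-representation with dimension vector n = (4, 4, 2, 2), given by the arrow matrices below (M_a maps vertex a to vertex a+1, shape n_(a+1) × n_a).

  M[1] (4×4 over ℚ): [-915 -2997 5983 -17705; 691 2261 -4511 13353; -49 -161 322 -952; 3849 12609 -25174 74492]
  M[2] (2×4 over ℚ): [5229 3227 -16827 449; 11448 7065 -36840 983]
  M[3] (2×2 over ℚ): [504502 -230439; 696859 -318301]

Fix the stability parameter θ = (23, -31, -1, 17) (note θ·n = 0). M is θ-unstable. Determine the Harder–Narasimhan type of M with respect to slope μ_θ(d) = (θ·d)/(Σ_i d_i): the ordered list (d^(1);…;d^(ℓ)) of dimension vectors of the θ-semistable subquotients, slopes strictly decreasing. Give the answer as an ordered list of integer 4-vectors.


Via rank(M_{q-1}∘⋯∘M_p): M ≅ I[1,1]^2, I[1,4]^2, I[2,2]^2.
μ_θ-semistable layers: μ^(1)=23; μ^(2)=17; μ^(3)=-1; μ^(4)=-4; μ^(5)=-31

((2, 0, 0, 0); (0, 0, 0, 2); (0, 0, 2, 0); (2, 2, 0, 0); (0, 2, 0, 0))


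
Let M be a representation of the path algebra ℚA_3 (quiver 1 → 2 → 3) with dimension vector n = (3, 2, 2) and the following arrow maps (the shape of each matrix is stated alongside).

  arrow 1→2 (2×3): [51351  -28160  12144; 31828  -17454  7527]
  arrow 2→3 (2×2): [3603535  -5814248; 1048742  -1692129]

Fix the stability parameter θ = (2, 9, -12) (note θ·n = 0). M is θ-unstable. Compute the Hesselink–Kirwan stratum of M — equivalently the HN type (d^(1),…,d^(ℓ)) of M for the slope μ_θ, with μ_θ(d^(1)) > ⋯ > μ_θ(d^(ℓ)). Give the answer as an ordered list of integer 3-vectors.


Interval decomposition of M: I[1,1], I[1,3]^2.
HN type (ℓ=2): μ^(1)=2; μ^(2)=-1/3

((1, 0, 0); (2, 2, 2))


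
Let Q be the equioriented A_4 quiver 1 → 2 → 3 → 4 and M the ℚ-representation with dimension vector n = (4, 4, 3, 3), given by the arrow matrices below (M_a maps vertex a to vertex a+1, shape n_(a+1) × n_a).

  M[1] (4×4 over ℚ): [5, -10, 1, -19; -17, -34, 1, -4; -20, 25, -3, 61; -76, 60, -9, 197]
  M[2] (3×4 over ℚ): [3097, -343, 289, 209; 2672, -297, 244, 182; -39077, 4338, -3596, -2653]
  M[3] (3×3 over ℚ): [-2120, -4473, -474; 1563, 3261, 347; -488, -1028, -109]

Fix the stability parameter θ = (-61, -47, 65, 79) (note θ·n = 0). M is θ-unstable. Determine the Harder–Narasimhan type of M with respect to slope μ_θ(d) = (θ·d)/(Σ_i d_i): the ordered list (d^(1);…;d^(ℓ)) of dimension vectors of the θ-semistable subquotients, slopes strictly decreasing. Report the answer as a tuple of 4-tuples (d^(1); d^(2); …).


Barcode: M ≅ I[1,2], I[1,4]^3. HN layers by μ_θ (4 steps, strictly decreasing):
  μ^(1)=79; μ^(2)=65; μ^(3)=-47; μ^(4)=-61

((0, 0, 0, 3); (0, 0, 3, 0); (0, 4, 0, 0); (4, 0, 0, 0))


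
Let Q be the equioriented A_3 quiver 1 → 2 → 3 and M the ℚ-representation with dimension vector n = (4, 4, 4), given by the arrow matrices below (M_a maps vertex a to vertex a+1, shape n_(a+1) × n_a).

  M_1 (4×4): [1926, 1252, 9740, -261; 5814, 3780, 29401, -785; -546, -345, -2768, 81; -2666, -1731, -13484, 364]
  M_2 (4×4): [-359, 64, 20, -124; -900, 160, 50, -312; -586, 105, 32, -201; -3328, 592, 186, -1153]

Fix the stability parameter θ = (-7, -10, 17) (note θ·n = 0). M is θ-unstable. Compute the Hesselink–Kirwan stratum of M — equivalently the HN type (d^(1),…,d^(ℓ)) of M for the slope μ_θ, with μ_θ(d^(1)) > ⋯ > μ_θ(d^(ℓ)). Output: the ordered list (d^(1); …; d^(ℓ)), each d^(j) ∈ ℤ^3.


Barcode: M ≅ I[1,3]^4. HN layers by μ_θ (2 steps, strictly decreasing):
  μ^(1)=17; μ^(2)=-17/2

((0, 0, 4); (4, 4, 0))


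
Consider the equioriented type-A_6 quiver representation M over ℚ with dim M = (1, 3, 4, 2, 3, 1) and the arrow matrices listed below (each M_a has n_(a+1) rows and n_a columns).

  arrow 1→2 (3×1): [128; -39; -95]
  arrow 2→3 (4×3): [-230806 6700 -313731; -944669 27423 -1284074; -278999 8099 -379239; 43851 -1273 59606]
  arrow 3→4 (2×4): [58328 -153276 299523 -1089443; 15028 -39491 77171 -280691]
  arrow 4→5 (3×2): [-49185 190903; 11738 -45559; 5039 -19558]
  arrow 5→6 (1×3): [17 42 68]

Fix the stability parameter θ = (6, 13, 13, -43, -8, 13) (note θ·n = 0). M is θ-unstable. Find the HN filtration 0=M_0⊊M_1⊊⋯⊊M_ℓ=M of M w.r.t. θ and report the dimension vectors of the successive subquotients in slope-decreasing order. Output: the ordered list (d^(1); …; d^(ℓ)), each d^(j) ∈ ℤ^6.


Via rank(M_{q-1}∘⋯∘M_p): M ≅ I[1,6], I[2,2], I[2,5], I[3,3]^2, I[5,5].
μ_θ-semistable layers: μ^(1)=13; μ^(2)=-19/5; μ^(3)=-25/4; μ^(4)=-8

((0, 1, 2, 0, 0, 1); (1, 1, 1, 1, 1, 0); (0, 1, 1, 1, 1, 0); (0, 0, 0, 0, 1, 0))


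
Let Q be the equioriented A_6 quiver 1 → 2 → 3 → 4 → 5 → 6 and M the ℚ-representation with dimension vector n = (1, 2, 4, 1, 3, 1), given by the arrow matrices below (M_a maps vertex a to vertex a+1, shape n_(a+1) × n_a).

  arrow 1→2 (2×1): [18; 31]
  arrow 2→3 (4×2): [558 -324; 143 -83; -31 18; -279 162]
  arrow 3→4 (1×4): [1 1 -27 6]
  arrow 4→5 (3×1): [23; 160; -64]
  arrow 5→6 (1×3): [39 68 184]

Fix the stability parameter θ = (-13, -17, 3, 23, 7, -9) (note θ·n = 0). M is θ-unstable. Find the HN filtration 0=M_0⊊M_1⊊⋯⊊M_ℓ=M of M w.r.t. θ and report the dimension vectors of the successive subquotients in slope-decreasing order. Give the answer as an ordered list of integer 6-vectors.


Via rank(M_{q-1}∘⋯∘M_p): M ≅ I[1,6], I[2,3], I[3,3]^2, I[5,5]^2.
μ_θ-semistable layers: μ^(1)=7; μ^(2)=3; μ^(3)=-15; μ^(4)=-17

((0, 0, 0, 1, 3, 1); (0, 0, 4, 0, 0, 0); (1, 1, 0, 0, 0, 0); (0, 1, 0, 0, 0, 0))


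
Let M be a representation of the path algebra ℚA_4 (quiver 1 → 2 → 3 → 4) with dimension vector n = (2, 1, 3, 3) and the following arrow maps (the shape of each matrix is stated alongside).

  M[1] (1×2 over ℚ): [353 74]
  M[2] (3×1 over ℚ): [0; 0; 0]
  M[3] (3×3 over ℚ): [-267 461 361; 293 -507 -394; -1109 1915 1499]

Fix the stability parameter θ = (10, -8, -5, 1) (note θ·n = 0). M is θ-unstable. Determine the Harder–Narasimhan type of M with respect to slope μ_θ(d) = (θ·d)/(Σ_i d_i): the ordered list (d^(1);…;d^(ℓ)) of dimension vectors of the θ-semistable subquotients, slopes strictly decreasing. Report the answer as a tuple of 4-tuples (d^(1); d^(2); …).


Barcode: M ≅ I[1,1], I[1,2], I[3,4]^3. HN layers by μ_θ (3 steps, strictly decreasing):
  μ^(1)=10; μ^(2)=1; μ^(3)=-5

((1, 0, 0, 0); (1, 1, 0, 3); (0, 0, 3, 0))


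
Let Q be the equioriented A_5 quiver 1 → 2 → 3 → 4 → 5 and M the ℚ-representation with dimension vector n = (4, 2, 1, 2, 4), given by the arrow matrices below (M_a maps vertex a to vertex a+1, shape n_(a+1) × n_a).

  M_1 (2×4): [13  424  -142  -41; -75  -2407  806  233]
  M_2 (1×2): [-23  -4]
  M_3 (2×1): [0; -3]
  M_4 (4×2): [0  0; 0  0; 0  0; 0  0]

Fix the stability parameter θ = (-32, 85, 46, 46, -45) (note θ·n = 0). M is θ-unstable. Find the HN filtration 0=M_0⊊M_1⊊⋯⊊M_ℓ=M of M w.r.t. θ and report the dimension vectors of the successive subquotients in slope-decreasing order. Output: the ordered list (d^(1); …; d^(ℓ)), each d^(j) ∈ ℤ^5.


Via rank(M_{q-1}∘⋯∘M_p): M ≅ I[1,1]^2, I[1,2], I[1,4], I[4,4], I[5,5]^4.
μ_θ-semistable layers: μ^(1)=85; μ^(2)=59; μ^(3)=46; μ^(4)=-32; μ^(5)=-45

((0, 1, 0, 0, 0); (0, 1, 1, 1, 0); (0, 0, 0, 1, 0); (4, 0, 0, 0, 0); (0, 0, 0, 0, 4))


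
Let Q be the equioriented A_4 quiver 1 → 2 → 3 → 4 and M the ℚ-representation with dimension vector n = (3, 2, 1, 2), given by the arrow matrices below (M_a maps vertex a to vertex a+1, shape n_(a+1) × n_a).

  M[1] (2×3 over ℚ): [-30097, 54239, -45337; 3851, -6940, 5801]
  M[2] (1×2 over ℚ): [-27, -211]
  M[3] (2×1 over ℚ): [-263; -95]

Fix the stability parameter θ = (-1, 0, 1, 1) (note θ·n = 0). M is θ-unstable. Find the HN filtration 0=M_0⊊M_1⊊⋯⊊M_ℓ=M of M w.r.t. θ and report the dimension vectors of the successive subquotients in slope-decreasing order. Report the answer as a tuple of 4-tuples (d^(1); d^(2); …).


Via rank(M_{q-1}∘⋯∘M_p): M ≅ I[1,1], I[1,2], I[1,4], I[4,4].
μ_θ-semistable layers: μ^(1)=1; μ^(2)=0; μ^(3)=-1

((0, 0, 1, 2); (0, 2, 0, 0); (3, 0, 0, 0))


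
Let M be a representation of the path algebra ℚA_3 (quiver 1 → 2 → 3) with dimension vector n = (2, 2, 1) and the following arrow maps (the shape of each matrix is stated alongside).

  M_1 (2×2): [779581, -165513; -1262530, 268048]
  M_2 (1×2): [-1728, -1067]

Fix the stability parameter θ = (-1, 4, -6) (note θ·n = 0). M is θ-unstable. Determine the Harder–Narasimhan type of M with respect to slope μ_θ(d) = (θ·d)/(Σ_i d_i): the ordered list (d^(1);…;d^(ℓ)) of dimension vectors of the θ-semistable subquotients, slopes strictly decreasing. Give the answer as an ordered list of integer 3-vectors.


Interval decomposition of M: I[1,2], I[1,3].
HN type (ℓ=2): μ^(1)=4; μ^(2)=-1

((0, 1, 0); (2, 1, 1))


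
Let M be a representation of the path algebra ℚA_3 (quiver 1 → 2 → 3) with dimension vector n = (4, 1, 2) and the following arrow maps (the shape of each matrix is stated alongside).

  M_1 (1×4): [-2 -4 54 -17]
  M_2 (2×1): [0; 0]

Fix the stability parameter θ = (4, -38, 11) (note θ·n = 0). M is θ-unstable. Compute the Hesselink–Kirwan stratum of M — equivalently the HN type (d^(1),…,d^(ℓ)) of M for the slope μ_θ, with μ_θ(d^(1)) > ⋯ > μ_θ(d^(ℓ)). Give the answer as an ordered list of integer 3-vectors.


Barcode: M ≅ I[1,1]^3, I[1,2], I[3,3]^2. HN layers by μ_θ (3 steps, strictly decreasing):
  μ^(1)=11; μ^(2)=4; μ^(3)=-17

((0, 0, 2); (3, 0, 0); (1, 1, 0))


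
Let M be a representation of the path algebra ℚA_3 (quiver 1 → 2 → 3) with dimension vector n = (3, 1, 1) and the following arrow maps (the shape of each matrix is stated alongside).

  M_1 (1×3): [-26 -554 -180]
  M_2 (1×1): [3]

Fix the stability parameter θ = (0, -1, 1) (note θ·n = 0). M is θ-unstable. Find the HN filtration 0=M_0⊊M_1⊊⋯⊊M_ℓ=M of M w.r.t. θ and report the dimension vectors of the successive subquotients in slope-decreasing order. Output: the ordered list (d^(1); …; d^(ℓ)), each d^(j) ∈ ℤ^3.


Interval decomposition of M: I[1,1]^2, I[1,3].
HN type (ℓ=3): μ^(1)=1; μ^(2)=0; μ^(3)=-1/2

((0, 0, 1); (2, 0, 0); (1, 1, 0))


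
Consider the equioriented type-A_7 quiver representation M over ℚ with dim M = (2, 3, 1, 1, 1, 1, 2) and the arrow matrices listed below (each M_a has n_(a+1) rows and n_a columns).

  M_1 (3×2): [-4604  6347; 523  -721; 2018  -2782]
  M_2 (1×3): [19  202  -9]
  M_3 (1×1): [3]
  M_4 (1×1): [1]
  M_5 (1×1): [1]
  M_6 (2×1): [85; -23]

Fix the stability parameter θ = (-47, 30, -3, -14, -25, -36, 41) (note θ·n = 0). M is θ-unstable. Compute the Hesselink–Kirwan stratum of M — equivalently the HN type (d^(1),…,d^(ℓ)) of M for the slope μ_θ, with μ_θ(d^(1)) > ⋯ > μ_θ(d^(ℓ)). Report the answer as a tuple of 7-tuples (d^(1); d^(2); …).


Interval decomposition of M: I[1,2], I[1,7], I[2,2], I[7,7].
HN type (ℓ=4): μ^(1)=41; μ^(2)=30; μ^(3)=-48/5; μ^(4)=-47

((0, 0, 0, 0, 0, 0, 2); (0, 2, 0, 0, 0, 0, 0); (0, 1, 1, 1, 1, 1, 0); (2, 0, 0, 0, 0, 0, 0))


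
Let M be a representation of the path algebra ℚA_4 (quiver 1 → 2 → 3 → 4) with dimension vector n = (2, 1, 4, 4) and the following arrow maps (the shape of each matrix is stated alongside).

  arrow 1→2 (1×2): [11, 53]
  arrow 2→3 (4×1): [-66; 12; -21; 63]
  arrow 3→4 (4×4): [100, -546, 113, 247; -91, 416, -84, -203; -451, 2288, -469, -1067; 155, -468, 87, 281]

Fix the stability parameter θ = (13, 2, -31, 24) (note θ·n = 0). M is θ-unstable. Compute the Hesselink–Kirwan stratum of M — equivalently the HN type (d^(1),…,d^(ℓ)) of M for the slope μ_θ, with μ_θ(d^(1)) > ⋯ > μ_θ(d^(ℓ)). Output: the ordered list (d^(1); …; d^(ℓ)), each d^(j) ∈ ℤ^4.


Via rank(M_{q-1}∘⋯∘M_p): M ≅ I[1,1], I[1,4], I[3,3], I[3,4]^2, I[4,4].
μ_θ-semistable layers: μ^(1)=24; μ^(2)=13; μ^(3)=-16/3; μ^(4)=-31

((0, 0, 0, 4); (1, 0, 0, 0); (1, 1, 1, 0); (0, 0, 3, 0))


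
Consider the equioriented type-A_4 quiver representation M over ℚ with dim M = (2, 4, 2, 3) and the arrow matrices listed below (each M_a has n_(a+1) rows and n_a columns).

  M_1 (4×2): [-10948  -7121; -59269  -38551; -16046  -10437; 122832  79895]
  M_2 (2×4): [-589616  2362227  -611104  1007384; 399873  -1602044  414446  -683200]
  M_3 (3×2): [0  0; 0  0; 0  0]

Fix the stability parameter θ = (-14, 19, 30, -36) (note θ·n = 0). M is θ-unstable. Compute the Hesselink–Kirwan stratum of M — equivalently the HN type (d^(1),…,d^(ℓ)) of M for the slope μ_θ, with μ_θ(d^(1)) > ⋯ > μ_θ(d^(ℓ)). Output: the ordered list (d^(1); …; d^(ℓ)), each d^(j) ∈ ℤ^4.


Interval decomposition of M: I[1,3]^2, I[2,2]^2, I[4,4]^3.
HN type (ℓ=4): μ^(1)=30; μ^(2)=19; μ^(3)=-14; μ^(4)=-36

((0, 0, 2, 0); (0, 4, 0, 0); (2, 0, 0, 0); (0, 0, 0, 3))


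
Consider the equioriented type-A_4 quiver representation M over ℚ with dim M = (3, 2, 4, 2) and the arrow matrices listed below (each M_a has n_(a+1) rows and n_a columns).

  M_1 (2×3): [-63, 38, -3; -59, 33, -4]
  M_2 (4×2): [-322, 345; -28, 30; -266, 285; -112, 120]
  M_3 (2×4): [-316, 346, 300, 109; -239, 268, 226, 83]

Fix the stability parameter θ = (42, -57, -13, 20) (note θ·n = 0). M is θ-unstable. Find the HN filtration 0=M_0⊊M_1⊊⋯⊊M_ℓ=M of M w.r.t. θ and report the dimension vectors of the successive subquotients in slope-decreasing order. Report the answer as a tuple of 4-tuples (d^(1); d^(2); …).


Via rank(M_{q-1}∘⋯∘M_p): M ≅ I[1,1], I[1,2], I[1,4], I[3,3]^2, I[3,4].
μ_θ-semistable layers: μ^(1)=42; μ^(2)=20; μ^(3)=-15/2; μ^(4)=-28/3; μ^(5)=-13

((1, 0, 0, 0); (0, 0, 0, 2); (1, 1, 0, 0); (1, 1, 1, 0); (0, 0, 3, 0))


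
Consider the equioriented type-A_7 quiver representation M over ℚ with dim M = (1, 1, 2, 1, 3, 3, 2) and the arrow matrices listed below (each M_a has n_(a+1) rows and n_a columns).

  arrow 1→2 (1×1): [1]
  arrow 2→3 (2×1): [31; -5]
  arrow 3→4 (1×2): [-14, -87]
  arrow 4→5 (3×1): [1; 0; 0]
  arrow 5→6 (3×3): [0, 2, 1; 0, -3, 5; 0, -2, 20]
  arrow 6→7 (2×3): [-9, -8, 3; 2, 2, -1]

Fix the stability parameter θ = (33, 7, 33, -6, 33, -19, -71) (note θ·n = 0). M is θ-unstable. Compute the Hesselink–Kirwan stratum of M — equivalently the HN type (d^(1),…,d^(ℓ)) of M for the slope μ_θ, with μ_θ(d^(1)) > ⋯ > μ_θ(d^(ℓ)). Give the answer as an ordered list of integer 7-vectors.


Interval decomposition of M: I[1,5], I[3,3], I[5,6], I[5,7], I[6,7].
HN type (ℓ=5): μ^(1)=33; μ^(2)=67/4; μ^(3)=7; μ^(4)=-19; μ^(5)=-45

((0, 0, 1, 0, 1, 0, 0); (1, 1, 1, 1, 0, 0, 0); (0, 0, 0, 0, 1, 1, 0); (0, 0, 0, 0, 1, 1, 1); (0, 0, 0, 0, 0, 1, 1))


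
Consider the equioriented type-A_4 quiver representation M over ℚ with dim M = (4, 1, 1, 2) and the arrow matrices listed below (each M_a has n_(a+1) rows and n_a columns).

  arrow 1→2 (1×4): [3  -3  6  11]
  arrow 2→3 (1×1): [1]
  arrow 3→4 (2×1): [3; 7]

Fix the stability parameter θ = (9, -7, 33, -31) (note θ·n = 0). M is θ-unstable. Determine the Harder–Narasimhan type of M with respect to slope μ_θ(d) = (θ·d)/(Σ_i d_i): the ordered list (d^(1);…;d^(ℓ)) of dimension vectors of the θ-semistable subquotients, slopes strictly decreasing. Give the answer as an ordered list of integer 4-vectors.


Interval decomposition of M: I[1,1]^3, I[1,4], I[4,4].
HN type (ℓ=3): μ^(1)=9; μ^(2)=1; μ^(3)=-31

((3, 0, 0, 0); (1, 1, 1, 1); (0, 0, 0, 1))


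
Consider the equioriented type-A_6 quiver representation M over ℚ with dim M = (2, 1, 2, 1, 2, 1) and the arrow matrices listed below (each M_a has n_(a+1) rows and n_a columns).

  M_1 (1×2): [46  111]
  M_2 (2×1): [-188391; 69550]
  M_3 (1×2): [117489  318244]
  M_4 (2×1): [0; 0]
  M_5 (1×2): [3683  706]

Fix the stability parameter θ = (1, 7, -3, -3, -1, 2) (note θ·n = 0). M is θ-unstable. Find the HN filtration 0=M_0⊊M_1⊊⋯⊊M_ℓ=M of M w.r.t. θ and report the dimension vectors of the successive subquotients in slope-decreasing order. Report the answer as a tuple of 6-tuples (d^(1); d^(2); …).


Barcode: M ≅ I[1,1], I[1,4], I[3,3], I[5,5], I[5,6]. HN layers by μ_θ (5 steps, strictly decreasing):
  μ^(1)=2; μ^(2)=1; μ^(3)=1/2; μ^(4)=-1; μ^(5)=-3

((0, 0, 0, 0, 0, 1); (1, 0, 0, 0, 0, 0); (1, 1, 1, 1, 0, 0); (0, 0, 0, 0, 2, 0); (0, 0, 1, 0, 0, 0))


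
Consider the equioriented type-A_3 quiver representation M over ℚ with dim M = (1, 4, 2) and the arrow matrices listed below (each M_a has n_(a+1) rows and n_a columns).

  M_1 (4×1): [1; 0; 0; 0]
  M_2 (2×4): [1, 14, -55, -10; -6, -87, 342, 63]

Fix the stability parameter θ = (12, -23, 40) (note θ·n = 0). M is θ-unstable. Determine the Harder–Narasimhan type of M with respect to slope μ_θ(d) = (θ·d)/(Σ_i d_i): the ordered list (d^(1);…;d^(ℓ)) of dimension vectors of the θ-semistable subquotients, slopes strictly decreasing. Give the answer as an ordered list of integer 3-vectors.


Interval decomposition of M: I[1,3], I[2,2]^2, I[2,3].
HN type (ℓ=3): μ^(1)=40; μ^(2)=-11/2; μ^(3)=-23

((0, 0, 2); (1, 1, 0); (0, 3, 0))


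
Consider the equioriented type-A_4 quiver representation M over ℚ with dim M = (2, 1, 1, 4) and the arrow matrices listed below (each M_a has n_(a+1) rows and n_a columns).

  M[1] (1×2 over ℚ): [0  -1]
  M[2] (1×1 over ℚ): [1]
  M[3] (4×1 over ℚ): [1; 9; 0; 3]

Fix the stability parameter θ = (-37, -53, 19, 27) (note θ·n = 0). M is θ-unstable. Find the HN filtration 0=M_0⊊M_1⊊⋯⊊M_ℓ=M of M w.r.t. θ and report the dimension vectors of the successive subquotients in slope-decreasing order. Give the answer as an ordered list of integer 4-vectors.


Interval decomposition of M: I[1,1], I[1,4], I[4,4]^3.
HN type (ℓ=4): μ^(1)=27; μ^(2)=19; μ^(3)=-37; μ^(4)=-45

((0, 0, 0, 4); (0, 0, 1, 0); (1, 0, 0, 0); (1, 1, 0, 0))


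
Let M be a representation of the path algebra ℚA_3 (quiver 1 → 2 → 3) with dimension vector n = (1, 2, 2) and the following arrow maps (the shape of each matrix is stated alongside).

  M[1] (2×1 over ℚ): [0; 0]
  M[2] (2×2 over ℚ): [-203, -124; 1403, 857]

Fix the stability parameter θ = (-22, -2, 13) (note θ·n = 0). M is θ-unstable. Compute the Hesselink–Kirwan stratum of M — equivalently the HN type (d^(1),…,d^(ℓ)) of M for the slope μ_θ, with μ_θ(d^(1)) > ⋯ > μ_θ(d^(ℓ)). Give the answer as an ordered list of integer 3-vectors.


Via rank(M_{q-1}∘⋯∘M_p): M ≅ I[1,1], I[2,3]^2.
μ_θ-semistable layers: μ^(1)=13; μ^(2)=-2; μ^(3)=-22

((0, 0, 2); (0, 2, 0); (1, 0, 0))


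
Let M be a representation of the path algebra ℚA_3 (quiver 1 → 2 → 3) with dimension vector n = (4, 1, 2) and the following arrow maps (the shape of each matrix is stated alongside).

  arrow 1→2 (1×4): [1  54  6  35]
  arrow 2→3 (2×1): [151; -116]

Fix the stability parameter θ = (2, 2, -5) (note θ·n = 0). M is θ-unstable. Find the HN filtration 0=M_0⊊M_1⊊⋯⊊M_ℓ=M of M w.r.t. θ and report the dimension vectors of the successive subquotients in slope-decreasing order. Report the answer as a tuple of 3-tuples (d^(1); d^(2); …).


Barcode: M ≅ I[1,1]^3, I[1,3], I[3,3]. HN layers by μ_θ (3 steps, strictly decreasing):
  μ^(1)=2; μ^(2)=-1/3; μ^(3)=-5

((3, 0, 0); (1, 1, 1); (0, 0, 1))


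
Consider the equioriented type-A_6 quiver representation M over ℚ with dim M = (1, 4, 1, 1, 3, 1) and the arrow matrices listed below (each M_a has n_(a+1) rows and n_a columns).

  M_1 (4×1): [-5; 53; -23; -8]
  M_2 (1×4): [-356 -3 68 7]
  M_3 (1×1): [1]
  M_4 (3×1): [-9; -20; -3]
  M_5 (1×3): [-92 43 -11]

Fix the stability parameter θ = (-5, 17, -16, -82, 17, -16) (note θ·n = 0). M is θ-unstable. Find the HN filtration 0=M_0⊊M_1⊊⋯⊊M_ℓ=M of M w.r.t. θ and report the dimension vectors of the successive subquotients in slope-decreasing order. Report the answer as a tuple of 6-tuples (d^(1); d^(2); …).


Interval decomposition of M: I[1,6], I[2,2]^3, I[5,5]^2.
HN type (ℓ=3): μ^(1)=17; μ^(2)=1/2; μ^(3)=-43/2

((0, 3, 0, 0, 2, 0); (0, 0, 0, 0, 1, 1); (1, 1, 1, 1, 0, 0))


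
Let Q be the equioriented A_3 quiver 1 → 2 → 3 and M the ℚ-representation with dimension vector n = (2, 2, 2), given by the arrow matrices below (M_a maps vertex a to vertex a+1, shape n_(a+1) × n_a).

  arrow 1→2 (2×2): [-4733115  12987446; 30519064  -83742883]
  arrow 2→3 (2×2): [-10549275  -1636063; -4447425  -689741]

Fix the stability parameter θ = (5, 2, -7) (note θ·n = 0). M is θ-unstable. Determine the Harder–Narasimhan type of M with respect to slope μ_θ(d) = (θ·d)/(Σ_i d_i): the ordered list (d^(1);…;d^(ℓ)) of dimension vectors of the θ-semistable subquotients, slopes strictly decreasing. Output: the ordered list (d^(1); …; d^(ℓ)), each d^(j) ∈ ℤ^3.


Interval decomposition of M: I[1,2], I[1,3], I[3,3].
HN type (ℓ=3): μ^(1)=7/2; μ^(2)=0; μ^(3)=-7

((1, 1, 0); (1, 1, 1); (0, 0, 1))


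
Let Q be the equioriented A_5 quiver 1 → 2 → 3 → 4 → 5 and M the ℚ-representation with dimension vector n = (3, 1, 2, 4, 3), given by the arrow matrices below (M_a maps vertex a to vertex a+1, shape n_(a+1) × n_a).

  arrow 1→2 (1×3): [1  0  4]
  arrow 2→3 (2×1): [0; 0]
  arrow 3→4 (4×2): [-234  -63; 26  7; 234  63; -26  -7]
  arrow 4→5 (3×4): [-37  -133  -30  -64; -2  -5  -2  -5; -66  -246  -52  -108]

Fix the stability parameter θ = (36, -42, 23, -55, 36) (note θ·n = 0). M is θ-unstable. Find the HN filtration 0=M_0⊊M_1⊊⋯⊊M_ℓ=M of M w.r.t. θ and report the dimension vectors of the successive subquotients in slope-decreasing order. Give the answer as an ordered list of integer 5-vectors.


Via rank(M_{q-1}∘⋯∘M_p): M ≅ I[1,1]^2, I[1,2], I[3,3], I[3,5], I[4,4]^2, I[4,5], I[5,5].
μ_θ-semistable layers: μ^(1)=36; μ^(2)=23; μ^(3)=-3; μ^(4)=-16; μ^(5)=-55

((2, 0, 0, 0, 3); (0, 0, 1, 0, 0); (1, 1, 0, 0, 0); (0, 0, 1, 1, 0); (0, 0, 0, 3, 0))
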